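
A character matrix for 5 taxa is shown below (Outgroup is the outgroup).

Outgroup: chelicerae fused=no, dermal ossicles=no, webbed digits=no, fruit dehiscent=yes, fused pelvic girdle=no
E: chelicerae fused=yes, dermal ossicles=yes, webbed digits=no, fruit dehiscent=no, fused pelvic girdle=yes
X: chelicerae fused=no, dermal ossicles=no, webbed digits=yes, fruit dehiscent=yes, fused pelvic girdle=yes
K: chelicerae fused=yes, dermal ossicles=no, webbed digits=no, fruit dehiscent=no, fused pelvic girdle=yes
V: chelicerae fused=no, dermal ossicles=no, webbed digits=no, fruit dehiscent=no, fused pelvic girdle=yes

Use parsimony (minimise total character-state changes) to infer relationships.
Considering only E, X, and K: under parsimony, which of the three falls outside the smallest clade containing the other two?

Character polarity is set by the outgroup: the derived state is whichever differs from the outgroup's state, so for fruit dehiscent the derived state is 'no', and for the remaining characters it is 'yes'.
chelicerae fused: derived state 'yes' in E and K only — synapomorphy for {E, K}.
dermal ossicles: derived state 'yes' in E only — an autapomorphy, so it tells us nothing about relationships among taxa.
webbed digits (derived state 'yes') is unique to X (autapomorphy; uninformative for grouping).
fruit dehiscent (derived state 'no') is shared by E, K, and V — a synapomorphy uniting that clade.
fused pelvic girdle (derived state 'yes') is shared by all ingroup taxa — unites the whole ingroup.
Most parsimonious ingroup topology: (((E,K),V),X).
E and K share a more recent common ancestor with each other than either does with X, so X is the least closely related of the three.

X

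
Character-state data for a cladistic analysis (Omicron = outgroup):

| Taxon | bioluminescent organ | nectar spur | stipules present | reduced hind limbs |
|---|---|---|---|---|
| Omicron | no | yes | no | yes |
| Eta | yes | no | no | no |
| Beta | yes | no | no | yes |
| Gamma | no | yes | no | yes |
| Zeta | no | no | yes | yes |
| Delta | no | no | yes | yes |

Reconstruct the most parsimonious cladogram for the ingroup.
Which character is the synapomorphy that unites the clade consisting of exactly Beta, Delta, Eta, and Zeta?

nectar spur

Character polarity is set by the outgroup: the derived state is whichever differs from the outgroup's state, so for nectar spur, reduced hind limbs the derived state is 'no', and for the remaining characters it is 'yes'.
bioluminescent organ (derived state 'yes') is shared by Beta and Eta — a synapomorphy uniting that clade.
nectar spur: derived state 'no' in Beta, Delta, Eta, and Zeta only — synapomorphy for {Beta, Delta, Eta, Zeta}.
Only Delta and Zeta show the derived state 'yes' for stipules present, supporting them as a clade.
reduced hind limbs (derived state 'no') is unique to Eta (autapomorphy; uninformative for grouping).
Most parsimonious ingroup topology: (((Eta,Beta),(Zeta,Delta)),Gamma).
The clade {Beta, Delta, Eta, Zeta} is supported by nectar spur: its derived state 'no' occurs in exactly those taxa and in no other taxon (including the outgroup).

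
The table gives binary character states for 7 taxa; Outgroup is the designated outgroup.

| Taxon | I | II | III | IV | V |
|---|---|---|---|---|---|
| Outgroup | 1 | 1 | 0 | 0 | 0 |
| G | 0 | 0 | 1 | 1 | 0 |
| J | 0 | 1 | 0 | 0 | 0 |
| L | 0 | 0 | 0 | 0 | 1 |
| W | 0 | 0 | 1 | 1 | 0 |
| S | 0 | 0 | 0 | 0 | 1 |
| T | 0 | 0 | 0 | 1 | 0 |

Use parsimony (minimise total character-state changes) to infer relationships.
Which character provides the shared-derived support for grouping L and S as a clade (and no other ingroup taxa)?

Character polarity is set by the outgroup: the derived state is whichever differs from the outgroup's state, so for I, II the derived state is '0', and for the remaining characters it is '1'.
I (derived state '0') is shared by all ingroup taxa — unites the whole ingroup.
II (derived state '0') is shared by G, L, S, T, and W — a synapomorphy uniting that clade.
III: derived state '1' in G and W only — synapomorphy for {G, W}.
Only G, T, and W show the derived state '1' for IV, supporting them as a clade.
V: derived state '1' in L and S only — synapomorphy for {L, S}.
Most parsimonious ingroup topology: ((((G,W),T),(L,S)),J).
The clade {L, S} is supported by V: its derived state '1' occurs in exactly those taxa and in no other taxon (including the outgroup).

V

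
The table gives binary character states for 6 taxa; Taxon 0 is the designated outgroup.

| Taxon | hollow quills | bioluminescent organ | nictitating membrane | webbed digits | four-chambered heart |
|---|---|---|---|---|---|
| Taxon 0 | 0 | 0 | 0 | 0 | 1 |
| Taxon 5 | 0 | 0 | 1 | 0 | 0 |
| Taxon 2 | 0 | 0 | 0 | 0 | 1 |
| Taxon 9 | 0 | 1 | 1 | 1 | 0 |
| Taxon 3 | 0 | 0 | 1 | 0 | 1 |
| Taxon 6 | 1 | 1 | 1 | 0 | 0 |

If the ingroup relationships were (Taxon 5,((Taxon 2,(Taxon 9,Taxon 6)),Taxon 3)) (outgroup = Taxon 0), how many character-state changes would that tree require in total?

Map each character onto (Taxon 5,((Taxon 2,(Taxon 9,Taxon 6)),Taxon 3)) (rooted by Taxon 0) and count the minimum state changes it requires (Fitch parsimony):
hollow quills: 1; bioluminescent organ: 1; nictitating membrane: 2; webbed digits: 1; four-chambered heart: 2.
Total tree length = 7.

7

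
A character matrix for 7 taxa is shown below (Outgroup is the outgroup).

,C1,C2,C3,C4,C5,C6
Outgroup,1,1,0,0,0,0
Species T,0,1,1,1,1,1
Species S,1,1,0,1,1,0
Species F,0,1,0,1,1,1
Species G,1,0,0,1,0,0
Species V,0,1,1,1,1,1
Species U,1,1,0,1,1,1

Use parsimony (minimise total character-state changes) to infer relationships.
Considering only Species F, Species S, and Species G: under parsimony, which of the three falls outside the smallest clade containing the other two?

Species G

Character polarity is set by the outgroup: the derived state is whichever differs from the outgroup's state, so for C1, C2 the derived state is '0', and for the remaining characters it is '1'.
C1 (derived state '0') is shared by Species F, Species T, and Species V — a synapomorphy uniting that clade.
C2 (derived state '0') is unique to Species G (autapomorphy; uninformative for grouping).
C3: derived state '1' in Species T and Species V only — synapomorphy for {Species T, Species V}.
All ingroup taxa share the derived state '1' for C4; it defines the ingroup but does not resolve relationships within it.
Only Species F, Species S, Species T, Species U, and Species V show the derived state '1' for C5, supporting them as a clade.
C6: derived state '1' in Species F, Species T, Species U, and Species V only — synapomorphy for {Species F, Species T, Species U, Species V}.
Most parsimonious ingroup topology: (((((Species T,Species V),Species F),Species U),Species S),Species G).
Species F and Species S share a more recent common ancestor with each other than either does with Species G, so Species G is the least closely related of the three.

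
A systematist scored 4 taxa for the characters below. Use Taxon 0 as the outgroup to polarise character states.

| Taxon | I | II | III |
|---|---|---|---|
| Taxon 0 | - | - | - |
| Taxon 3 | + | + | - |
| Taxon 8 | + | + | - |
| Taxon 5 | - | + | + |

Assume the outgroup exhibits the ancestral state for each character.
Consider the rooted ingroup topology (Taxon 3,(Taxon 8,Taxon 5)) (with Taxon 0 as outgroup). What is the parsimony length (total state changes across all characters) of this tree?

4

Map each character onto (Taxon 3,(Taxon 8,Taxon 5)) (rooted by Taxon 0) and count the minimum state changes it requires (Fitch parsimony):
I: 2; II: 1; III: 1.
Total tree length = 4.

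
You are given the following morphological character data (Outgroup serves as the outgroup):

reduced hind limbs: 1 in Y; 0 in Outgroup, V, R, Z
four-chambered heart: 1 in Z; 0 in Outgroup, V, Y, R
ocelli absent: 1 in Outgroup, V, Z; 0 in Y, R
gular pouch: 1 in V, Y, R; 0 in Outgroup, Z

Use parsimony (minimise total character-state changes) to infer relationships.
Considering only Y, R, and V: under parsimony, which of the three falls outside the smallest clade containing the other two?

V

Character polarity is set by the outgroup: the derived state is whichever differs from the outgroup's state, so for ocelli absent the derived state is '0', and for the remaining characters it is '1'.
reduced hind limbs (derived state '1') is unique to Y (autapomorphy; uninformative for grouping).
four-chambered heart: derived state '1' in Z only — an autapomorphy, so it tells us nothing about relationships among taxa.
Only R and Y show the derived state '0' for ocelli absent, supporting them as a clade.
Only R, V, and Y show the derived state '1' for gular pouch, supporting them as a clade.
Most parsimonious ingroup topology: ((V,(Y,R)),Z).
Y and R share a more recent common ancestor with each other than either does with V, so V is the least closely related of the three.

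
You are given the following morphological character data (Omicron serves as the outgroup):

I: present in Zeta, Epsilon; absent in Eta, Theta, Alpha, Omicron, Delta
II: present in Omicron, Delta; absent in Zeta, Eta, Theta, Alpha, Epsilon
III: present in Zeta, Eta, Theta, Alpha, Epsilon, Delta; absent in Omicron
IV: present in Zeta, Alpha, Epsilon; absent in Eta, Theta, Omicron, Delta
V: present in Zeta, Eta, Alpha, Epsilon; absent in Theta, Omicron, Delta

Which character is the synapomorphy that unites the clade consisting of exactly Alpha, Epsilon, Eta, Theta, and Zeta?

Character polarity is set by the outgroup: the derived state is whichever differs from the outgroup's state, so for II the derived state is 'absent', and for the remaining characters it is 'present'.
I: derived state 'present' in Epsilon and Zeta only — synapomorphy for {Epsilon, Zeta}.
II (derived state 'absent') is shared by Alpha, Epsilon, Eta, Theta, and Zeta — a synapomorphy uniting that clade.
III (derived state 'present') is shared by all ingroup taxa — unites the whole ingroup.
IV (derived state 'present') is shared by Alpha, Epsilon, and Zeta — a synapomorphy uniting that clade.
Only Alpha, Epsilon, Eta, and Zeta show the derived state 'present' for V, supporting them as a clade.
Most parsimonious ingroup topology: ((((Alpha,(Epsilon,Zeta)),Eta),Theta),Delta).
The clade {Alpha, Epsilon, Eta, Theta, Zeta} is supported by II: its derived state 'absent' occurs in exactly those taxa and in no other taxon (including the outgroup).

II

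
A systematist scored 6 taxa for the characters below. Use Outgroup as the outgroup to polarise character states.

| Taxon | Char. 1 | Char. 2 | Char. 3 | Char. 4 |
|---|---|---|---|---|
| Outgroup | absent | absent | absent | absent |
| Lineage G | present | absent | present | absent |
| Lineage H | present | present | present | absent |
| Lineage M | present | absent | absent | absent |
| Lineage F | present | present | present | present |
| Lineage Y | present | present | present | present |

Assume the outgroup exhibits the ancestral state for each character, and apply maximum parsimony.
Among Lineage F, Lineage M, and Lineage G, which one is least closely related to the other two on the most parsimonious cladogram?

The outgroup has state 'absent' for every character, so 'present' is the derived state throughout.
All ingroup taxa share the derived state 'present' for Char. 1; it defines the ingroup but does not resolve relationships within it.
Only Lineage F, Lineage H, and Lineage Y show the derived state 'present' for Char. 2, supporting them as a clade.
Char. 3 (derived state 'present') is shared by Lineage F, Lineage G, Lineage H, and Lineage Y — a synapomorphy uniting that clade.
Only Lineage F and Lineage Y show the derived state 'present' for Char. 4, supporting them as a clade.
Most parsimonious ingroup topology: ((Lineage G,(Lineage H,(Lineage F,Lineage Y))),Lineage M).
Lineage F and Lineage G share a more recent common ancestor with each other than either does with Lineage M, so Lineage M is the least closely related of the three.

Lineage M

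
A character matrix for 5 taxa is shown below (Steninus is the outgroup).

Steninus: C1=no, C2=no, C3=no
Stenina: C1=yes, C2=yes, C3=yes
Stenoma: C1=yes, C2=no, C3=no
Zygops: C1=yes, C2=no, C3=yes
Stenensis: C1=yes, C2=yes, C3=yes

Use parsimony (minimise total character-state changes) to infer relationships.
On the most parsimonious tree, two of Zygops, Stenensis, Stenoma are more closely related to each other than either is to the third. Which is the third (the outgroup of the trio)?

The outgroup has state 'no' for every character, so 'yes' is the derived state throughout.
C1 (derived state 'yes') is shared by all ingroup taxa — unites the whole ingroup.
C2 (derived state 'yes') is shared by Stenensis and Stenina — a synapomorphy uniting that clade.
C3 (derived state 'yes') is shared by Stenensis, Stenina, and Zygops — a synapomorphy uniting that clade.
Most parsimonious ingroup topology: (((Stenina,Stenensis),Zygops),Stenoma).
Zygops and Stenensis share a more recent common ancestor with each other than either does with Stenoma, so Stenoma is the least closely related of the three.

Stenoma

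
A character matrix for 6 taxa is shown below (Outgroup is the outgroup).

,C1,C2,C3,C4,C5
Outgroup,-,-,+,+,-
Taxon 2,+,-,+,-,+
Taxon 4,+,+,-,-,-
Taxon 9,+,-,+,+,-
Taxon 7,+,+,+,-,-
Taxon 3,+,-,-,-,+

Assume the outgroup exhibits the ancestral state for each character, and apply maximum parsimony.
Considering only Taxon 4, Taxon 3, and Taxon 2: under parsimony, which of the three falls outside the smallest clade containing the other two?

Taxon 4

Character polarity is set by the outgroup: the derived state is whichever differs from the outgroup's state, so for C3, C4 the derived state is '-', and for the remaining characters it is '+'.
C1 (derived state '+') is shared by all ingroup taxa — unites the whole ingroup.
C2 (derived state '+') is shared by Taxon 4 and Taxon 7 — a synapomorphy uniting that clade.
C3 (state '-') occurs in Taxon 3 and Taxon 4 but conflicts with the nesting implied by the other characters — most parsimoniously interpreted as homoplasy.
C4 (derived state '-') is shared by Taxon 2, Taxon 3, Taxon 4, and Taxon 7 — a synapomorphy uniting that clade.
C5 (derived state '+') is shared by Taxon 2 and Taxon 3 — a synapomorphy uniting that clade.
Most parsimonious ingroup topology: (((Taxon 4,Taxon 7),(Taxon 2,Taxon 3)),Taxon 9).
Taxon 3 and Taxon 2 share a more recent common ancestor with each other than either does with Taxon 4, so Taxon 4 is the least closely related of the three.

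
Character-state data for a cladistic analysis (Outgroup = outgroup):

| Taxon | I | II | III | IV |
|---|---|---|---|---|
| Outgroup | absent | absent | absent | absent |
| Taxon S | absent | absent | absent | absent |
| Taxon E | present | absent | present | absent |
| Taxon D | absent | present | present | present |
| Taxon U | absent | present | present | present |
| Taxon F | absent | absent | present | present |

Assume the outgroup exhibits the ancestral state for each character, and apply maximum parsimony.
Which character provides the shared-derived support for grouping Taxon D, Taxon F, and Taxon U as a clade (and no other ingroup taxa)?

The outgroup has state 'absent' for every character, so 'present' is the derived state throughout.
I: derived state 'present' in Taxon E only — an autapomorphy, so it tells us nothing about relationships among taxa.
Only Taxon D and Taxon U show the derived state 'present' for II, supporting them as a clade.
III (derived state 'present') is shared by Taxon D, Taxon E, Taxon F, and Taxon U — a synapomorphy uniting that clade.
IV (derived state 'present') is shared by Taxon D, Taxon F, and Taxon U — a synapomorphy uniting that clade.
Most parsimonious ingroup topology: (Taxon S,(Taxon E,((Taxon D,Taxon U),Taxon F))).
The clade {Taxon D, Taxon F, Taxon U} is supported by IV: its derived state 'present' occurs in exactly those taxa and in no other taxon (including the outgroup).

IV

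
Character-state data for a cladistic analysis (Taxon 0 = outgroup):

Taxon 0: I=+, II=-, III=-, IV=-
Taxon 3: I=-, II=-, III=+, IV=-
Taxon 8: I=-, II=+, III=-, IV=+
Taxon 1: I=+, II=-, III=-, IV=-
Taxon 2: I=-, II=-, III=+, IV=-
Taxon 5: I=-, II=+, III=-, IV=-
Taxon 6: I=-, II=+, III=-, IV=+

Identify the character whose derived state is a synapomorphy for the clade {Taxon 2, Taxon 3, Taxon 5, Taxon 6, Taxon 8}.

Character polarity is set by the outgroup: the derived state is whichever differs from the outgroup's state, so for I the derived state is '-', and for the remaining characters it is '+'.
I (derived state '-') is shared by Taxon 2, Taxon 3, Taxon 5, Taxon 6, and Taxon 8 — a synapomorphy uniting that clade.
Only Taxon 5, Taxon 6, and Taxon 8 show the derived state '+' for II, supporting them as a clade.
Only Taxon 2 and Taxon 3 show the derived state '+' for III, supporting them as a clade.
Only Taxon 6 and Taxon 8 show the derived state '+' for IV, supporting them as a clade.
Most parsimonious ingroup topology: (((Taxon 3,Taxon 2),((Taxon 8,Taxon 6),Taxon 5)),Taxon 1).
The clade {Taxon 2, Taxon 3, Taxon 5, Taxon 6, Taxon 8} is supported by I: its derived state '-' occurs in exactly those taxa and in no other taxon (including the outgroup).

I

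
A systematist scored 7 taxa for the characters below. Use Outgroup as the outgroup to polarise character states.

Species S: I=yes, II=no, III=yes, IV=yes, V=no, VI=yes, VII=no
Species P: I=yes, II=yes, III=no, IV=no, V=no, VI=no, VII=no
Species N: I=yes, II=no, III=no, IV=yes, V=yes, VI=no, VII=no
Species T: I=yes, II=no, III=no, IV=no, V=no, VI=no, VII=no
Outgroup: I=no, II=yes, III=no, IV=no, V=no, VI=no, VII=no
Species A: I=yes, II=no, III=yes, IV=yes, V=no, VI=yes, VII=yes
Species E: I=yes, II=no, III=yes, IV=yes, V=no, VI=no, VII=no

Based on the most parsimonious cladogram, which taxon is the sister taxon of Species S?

Species A

Character polarity is set by the outgroup: the derived state is whichever differs from the outgroup's state, so for II the derived state is 'no', and for the remaining characters it is 'yes'.
All ingroup taxa share the derived state 'yes' for I; it defines the ingroup but does not resolve relationships within it.
II (derived state 'no') is shared by Species A, Species E, Species N, Species S, and Species T — a synapomorphy uniting that clade.
III: derived state 'yes' in Species A, Species E, and Species S only — synapomorphy for {Species A, Species E, Species S}.
IV: derived state 'yes' in Species A, Species E, Species N, and Species S only — synapomorphy for {Species A, Species E, Species N, Species S}.
V: derived state 'yes' in Species N only — an autapomorphy, so it tells us nothing about relationships among taxa.
VI: derived state 'yes' in Species A and Species S only — synapomorphy for {Species A, Species S}.
VII: derived state 'yes' in Species A only — an autapomorphy, so it tells us nothing about relationships among taxa.
Most parsimonious ingroup topology: ((Species T,(((Species A,Species S),Species E),Species N)),Species P).
Species S and Species A form a cherry on this tree, so they are sister taxa.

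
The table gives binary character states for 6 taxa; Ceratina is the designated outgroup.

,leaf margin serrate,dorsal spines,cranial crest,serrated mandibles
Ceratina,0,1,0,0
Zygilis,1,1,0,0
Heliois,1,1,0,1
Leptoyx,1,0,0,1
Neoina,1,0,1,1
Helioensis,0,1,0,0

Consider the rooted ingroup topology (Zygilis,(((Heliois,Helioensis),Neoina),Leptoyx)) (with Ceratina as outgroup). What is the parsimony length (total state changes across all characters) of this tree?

7

Map each character onto (Zygilis,(((Heliois,Helioensis),Neoina),Leptoyx)) (rooted by Ceratina) and count the minimum state changes it requires (Fitch parsimony):
leaf margin serrate: 2; dorsal spines: 2; cranial crest: 1; serrated mandibles: 2.
Total tree length = 7.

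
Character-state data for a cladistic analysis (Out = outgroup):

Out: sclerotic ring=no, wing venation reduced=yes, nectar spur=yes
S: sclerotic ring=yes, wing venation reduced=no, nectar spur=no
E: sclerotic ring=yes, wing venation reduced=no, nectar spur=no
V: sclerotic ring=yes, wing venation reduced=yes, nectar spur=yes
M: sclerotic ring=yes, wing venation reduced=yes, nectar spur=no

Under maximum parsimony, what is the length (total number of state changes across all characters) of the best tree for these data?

3

Character polarity is set by the outgroup: the derived state is whichever differs from the outgroup's state, so for wing venation reduced, nectar spur the derived state is 'no', and for the remaining characters it is 'yes'.
All ingroup taxa share the derived state 'yes' for sclerotic ring; it defines the ingroup but does not resolve relationships within it.
wing venation reduced (derived state 'no') is shared by E and S — a synapomorphy uniting that clade.
nectar spur (derived state 'no') is shared by E, M, and S — a synapomorphy uniting that clade.
Most parsimonious ingroup topology: (((S,E),M),V).
Changes per character on this tree: sclerotic ring: 1; wing venation reduced: 1; nectar spur: 1.
Total = 3.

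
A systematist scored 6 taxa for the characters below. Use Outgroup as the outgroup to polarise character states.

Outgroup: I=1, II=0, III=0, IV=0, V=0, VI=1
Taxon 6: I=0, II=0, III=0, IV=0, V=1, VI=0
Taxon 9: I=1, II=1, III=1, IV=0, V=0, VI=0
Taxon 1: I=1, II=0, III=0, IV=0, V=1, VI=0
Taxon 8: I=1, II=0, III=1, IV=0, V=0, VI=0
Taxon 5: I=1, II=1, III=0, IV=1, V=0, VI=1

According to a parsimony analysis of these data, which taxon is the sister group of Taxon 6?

Taxon 1

Character polarity is set by the outgroup: the derived state is whichever differs from the outgroup's state, so for I, VI the derived state is '0', and for the remaining characters it is '1'.
I (derived state '0') is unique to Taxon 6 (autapomorphy; uninformative for grouping).
II (state '1') occurs in Taxon 5 and Taxon 9 but conflicts with the nesting implied by the other characters — most parsimoniously interpreted as homoplasy.
Only Taxon 8 and Taxon 9 show the derived state '1' for III, supporting them as a clade.
IV (derived state '1') is unique to Taxon 5 (autapomorphy; uninformative for grouping).
Only Taxon 1 and Taxon 6 show the derived state '1' for V, supporting them as a clade.
Only Taxon 1, Taxon 6, Taxon 8, and Taxon 9 show the derived state '0' for VI, supporting them as a clade.
Most parsimonious ingroup topology: (((Taxon 6,Taxon 1),(Taxon 9,Taxon 8)),Taxon 5).
Taxon 6 and Taxon 1 form a cherry on this tree, so they are sister taxa.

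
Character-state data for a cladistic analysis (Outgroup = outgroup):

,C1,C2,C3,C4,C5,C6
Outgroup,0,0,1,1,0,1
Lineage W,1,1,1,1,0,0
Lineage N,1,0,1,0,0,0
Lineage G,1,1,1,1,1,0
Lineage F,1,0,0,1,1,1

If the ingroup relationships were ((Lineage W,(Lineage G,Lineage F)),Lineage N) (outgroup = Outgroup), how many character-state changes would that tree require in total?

Map each character onto ((Lineage W,(Lineage G,Lineage F)),Lineage N) (rooted by Outgroup) and count the minimum state changes it requires (Fitch parsimony):
C1: 1; C2: 2; C3: 1; C4: 1; C5: 1; C6: 2.
Total tree length = 8.

8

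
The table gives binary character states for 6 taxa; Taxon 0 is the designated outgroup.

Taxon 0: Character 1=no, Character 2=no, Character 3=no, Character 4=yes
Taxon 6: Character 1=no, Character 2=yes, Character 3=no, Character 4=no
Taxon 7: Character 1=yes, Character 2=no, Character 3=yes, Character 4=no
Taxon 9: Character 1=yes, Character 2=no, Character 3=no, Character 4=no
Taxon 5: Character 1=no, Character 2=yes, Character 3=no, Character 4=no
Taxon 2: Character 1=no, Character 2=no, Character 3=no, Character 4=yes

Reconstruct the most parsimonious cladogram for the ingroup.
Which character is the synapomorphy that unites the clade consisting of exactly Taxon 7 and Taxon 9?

Character 1

Character polarity is set by the outgroup: the derived state is whichever differs from the outgroup's state, so for Character 4 the derived state is 'no', and for the remaining characters it is 'yes'.
Character 1: derived state 'yes' in Taxon 7 and Taxon 9 only — synapomorphy for {Taxon 7, Taxon 9}.
Character 2 (derived state 'yes') is shared by Taxon 5 and Taxon 6 — a synapomorphy uniting that clade.
Character 3 (derived state 'yes') is unique to Taxon 7 (autapomorphy; uninformative for grouping).
Only Taxon 5, Taxon 6, Taxon 7, and Taxon 9 show the derived state 'no' for Character 4, supporting them as a clade.
Most parsimonious ingroup topology: (Taxon 2,((Taxon 7,Taxon 9),(Taxon 5,Taxon 6))).
The clade {Taxon 7, Taxon 9} is supported by Character 1: its derived state 'yes' occurs in exactly those taxa and in no other taxon (including the outgroup).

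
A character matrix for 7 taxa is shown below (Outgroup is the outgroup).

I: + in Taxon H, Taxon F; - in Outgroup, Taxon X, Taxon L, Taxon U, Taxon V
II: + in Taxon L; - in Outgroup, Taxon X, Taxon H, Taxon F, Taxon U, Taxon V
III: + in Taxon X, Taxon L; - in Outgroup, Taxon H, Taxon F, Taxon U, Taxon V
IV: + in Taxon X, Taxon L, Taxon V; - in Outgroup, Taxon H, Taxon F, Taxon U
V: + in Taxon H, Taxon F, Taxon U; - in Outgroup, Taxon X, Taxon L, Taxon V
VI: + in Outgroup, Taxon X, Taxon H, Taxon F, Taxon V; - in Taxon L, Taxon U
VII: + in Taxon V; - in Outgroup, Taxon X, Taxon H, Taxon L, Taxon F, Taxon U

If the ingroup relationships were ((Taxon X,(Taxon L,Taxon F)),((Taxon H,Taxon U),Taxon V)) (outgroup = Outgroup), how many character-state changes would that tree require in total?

Map each character onto ((Taxon X,(Taxon L,Taxon F)),((Taxon H,Taxon U),Taxon V)) (rooted by Outgroup) and count the minimum state changes it requires (Fitch parsimony):
I: 2; II: 1; III: 2; IV: 3; V: 2; VI: 2; VII: 1.
Total tree length = 13.

13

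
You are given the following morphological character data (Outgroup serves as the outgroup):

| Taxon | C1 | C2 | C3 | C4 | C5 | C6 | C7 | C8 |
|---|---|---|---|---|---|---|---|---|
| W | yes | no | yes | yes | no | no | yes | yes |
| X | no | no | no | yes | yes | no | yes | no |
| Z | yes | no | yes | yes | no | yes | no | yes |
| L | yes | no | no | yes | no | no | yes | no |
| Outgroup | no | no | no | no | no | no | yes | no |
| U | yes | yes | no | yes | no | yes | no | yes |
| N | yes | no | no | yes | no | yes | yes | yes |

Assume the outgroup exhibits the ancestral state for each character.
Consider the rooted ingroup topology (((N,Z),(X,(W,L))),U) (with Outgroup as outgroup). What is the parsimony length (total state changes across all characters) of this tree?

Map each character onto (((N,Z),(X,(W,L))),U) (rooted by Outgroup) and count the minimum state changes it requires (Fitch parsimony):
C1: 2; C2: 1; C3: 2; C4: 1; C5: 1; C6: 2; C7: 2; C8: 3.
Total tree length = 14.

14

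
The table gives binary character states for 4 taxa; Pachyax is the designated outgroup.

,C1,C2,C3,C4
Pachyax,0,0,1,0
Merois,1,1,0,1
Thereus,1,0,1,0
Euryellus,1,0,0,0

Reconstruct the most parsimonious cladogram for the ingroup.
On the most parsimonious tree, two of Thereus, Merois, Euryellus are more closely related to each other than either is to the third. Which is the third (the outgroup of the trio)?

Thereus

Character polarity is set by the outgroup: the derived state is whichever differs from the outgroup's state, so for C3 the derived state is '0', and for the remaining characters it is '1'.
C1 (derived state '1') is shared by all ingroup taxa — unites the whole ingroup.
C2: derived state '1' in Merois only — an autapomorphy, so it tells us nothing about relationships among taxa.
C3 (derived state '0') is shared by Euryellus and Merois — a synapomorphy uniting that clade.
C4: derived state '1' in Merois only — an autapomorphy, so it tells us nothing about relationships among taxa.
Most parsimonious ingroup topology: ((Merois,Euryellus),Thereus).
Merois and Euryellus share a more recent common ancestor with each other than either does with Thereus, so Thereus is the least closely related of the three.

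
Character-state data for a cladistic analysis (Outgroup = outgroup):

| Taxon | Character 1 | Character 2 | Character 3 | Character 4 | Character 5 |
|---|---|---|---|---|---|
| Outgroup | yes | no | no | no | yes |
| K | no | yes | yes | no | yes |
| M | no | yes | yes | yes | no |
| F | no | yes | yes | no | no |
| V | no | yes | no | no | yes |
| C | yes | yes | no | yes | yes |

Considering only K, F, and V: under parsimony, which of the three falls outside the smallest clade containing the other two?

V

Character polarity is set by the outgroup: the derived state is whichever differs from the outgroup's state, so for Character 1, Character 5 the derived state is 'no', and for the remaining characters it is 'yes'.
Character 1 (derived state 'no') is shared by F, K, M, and V — a synapomorphy uniting that clade.
Character 2 (derived state 'yes') is shared by all ingroup taxa — unites the whole ingroup.
Character 3 (derived state 'yes') is shared by F, K, and M — a synapomorphy uniting that clade.
Character 4 groups C and M, which is incompatible with the clades supported by the remaining characters; treating it as convergent (homoplasy) costs fewer steps than any alternative tree.
Character 5 (derived state 'no') is shared by F and M — a synapomorphy uniting that clade.
Most parsimonious ingroup topology: (((K,(M,F)),V),C).
K and F share a more recent common ancestor with each other than either does with V, so V is the least closely related of the three.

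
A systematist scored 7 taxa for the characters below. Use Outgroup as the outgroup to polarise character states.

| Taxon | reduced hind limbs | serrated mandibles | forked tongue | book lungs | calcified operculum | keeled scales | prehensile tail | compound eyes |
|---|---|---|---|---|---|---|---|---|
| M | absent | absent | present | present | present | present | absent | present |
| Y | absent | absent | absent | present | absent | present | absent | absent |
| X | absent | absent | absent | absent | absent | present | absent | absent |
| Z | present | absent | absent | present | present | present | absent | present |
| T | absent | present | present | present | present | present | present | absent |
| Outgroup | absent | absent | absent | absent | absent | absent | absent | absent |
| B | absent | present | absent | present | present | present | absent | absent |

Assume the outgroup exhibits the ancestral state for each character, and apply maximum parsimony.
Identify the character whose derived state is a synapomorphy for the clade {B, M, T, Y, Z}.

book lungs

The outgroup has state 'absent' for every character, so 'present' is the derived state throughout.
reduced hind limbs: derived state 'present' in Z only — an autapomorphy, so it tells us nothing about relationships among taxa.
serrated mandibles: derived state 'present' in B and T only — synapomorphy for {B, T}.
forked tongue groups M and T, which is incompatible with the clades supported by the remaining characters; treating it as convergent (homoplasy) costs fewer steps than any alternative tree.
book lungs: derived state 'present' in B, M, T, Y, and Z only — synapomorphy for {B, M, T, Y, Z}.
calcified operculum (derived state 'present') is shared by B, M, T, and Z — a synapomorphy uniting that clade.
keeled scales (derived state 'present') is shared by all ingroup taxa — unites the whole ingroup.
prehensile tail: derived state 'present' in T only — an autapomorphy, so it tells us nothing about relationships among taxa.
Only M and Z show the derived state 'present' for compound eyes, supporting them as a clade.
Most parsimonious ingroup topology: ((((B,T),(Z,M)),Y),X).
The clade {B, M, T, Y, Z} is supported by book lungs: its derived state 'present' occurs in exactly those taxa and in no other taxon (including the outgroup).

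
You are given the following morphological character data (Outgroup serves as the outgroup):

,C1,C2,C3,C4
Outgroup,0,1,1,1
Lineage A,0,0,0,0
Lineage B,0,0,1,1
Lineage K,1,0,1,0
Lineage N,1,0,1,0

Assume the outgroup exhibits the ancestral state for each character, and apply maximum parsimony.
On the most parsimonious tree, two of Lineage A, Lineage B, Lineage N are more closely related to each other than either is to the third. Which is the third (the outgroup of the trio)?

Lineage B

Character polarity is set by the outgroup: the derived state is whichever differs from the outgroup's state, so for C2, C3, C4 the derived state is '0', and for the remaining characters it is '1'.
C1: derived state '1' in Lineage K and Lineage N only — synapomorphy for {Lineage K, Lineage N}.
C2 (derived state '0') is shared by all ingroup taxa — unites the whole ingroup.
C3: derived state '0' in Lineage A only — an autapomorphy, so it tells us nothing about relationships among taxa.
Only Lineage A, Lineage K, and Lineage N show the derived state '0' for C4, supporting them as a clade.
Most parsimonious ingroup topology: ((Lineage A,(Lineage K,Lineage N)),Lineage B).
Lineage N and Lineage A share a more recent common ancestor with each other than either does with Lineage B, so Lineage B is the least closely related of the three.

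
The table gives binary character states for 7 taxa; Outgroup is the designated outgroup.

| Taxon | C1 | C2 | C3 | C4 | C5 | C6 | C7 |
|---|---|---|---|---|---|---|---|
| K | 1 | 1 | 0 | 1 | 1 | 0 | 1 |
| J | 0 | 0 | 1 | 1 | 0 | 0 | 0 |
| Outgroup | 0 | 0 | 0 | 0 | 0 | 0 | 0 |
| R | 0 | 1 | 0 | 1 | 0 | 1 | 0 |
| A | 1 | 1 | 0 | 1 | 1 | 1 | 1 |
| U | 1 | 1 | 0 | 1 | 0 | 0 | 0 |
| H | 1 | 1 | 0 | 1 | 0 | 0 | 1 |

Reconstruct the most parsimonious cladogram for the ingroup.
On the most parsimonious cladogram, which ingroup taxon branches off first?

J

The outgroup has state '0' for every character, so '1' is the derived state throughout.
C1 (derived state '1') is shared by A, H, K, and U — a synapomorphy uniting that clade.
C2 (derived state '1') is shared by A, H, K, R, and U — a synapomorphy uniting that clade.
C3: derived state '1' in J only — an autapomorphy, so it tells us nothing about relationships among taxa.
All ingroup taxa share the derived state '1' for C4; it defines the ingroup but does not resolve relationships within it.
Only A and K show the derived state '1' for C5, supporting them as a clade.
C6 groups A and R, which is incompatible with the clades supported by the remaining characters; treating it as convergent (homoplasy) costs fewer steps than any alternative tree.
C7 (derived state '1') is shared by A, H, and K — a synapomorphy uniting that clade.
Most parsimonious ingroup topology: (((((K,A),H),U),R),J).
J is sister to the clade containing all other ingroup taxa, so it is the earliest-diverging (most basal) ingroup lineage.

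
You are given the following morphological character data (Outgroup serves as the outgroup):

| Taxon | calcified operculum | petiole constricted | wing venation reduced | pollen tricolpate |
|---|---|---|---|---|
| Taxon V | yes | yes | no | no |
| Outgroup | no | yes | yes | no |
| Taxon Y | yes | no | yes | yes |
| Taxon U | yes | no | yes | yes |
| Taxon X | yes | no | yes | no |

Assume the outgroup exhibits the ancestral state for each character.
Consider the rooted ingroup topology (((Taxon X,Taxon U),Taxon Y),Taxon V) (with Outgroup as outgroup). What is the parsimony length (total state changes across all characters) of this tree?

Map each character onto (((Taxon X,Taxon U),Taxon Y),Taxon V) (rooted by Outgroup) and count the minimum state changes it requires (Fitch parsimony):
calcified operculum: 1; petiole constricted: 1; wing venation reduced: 1; pollen tricolpate: 2.
Total tree length = 5.

5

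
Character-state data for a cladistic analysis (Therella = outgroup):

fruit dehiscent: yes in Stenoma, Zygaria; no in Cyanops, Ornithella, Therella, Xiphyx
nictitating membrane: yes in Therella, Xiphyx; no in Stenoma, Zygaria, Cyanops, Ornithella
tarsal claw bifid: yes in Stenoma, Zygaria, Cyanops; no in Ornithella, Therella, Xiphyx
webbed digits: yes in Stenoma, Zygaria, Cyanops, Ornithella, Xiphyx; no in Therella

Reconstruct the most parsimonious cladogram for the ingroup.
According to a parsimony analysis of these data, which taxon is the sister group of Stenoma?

Character polarity is set by the outgroup: the derived state is whichever differs from the outgroup's state, so for nictitating membrane the derived state is 'no', and for the remaining characters it is 'yes'.
fruit dehiscent (derived state 'yes') is shared by Stenoma and Zygaria — a synapomorphy uniting that clade.
nictitating membrane (derived state 'no') is shared by Cyanops, Ornithella, Stenoma, and Zygaria — a synapomorphy uniting that clade.
Only Cyanops, Stenoma, and Zygaria show the derived state 'yes' for tarsal claw bifid, supporting them as a clade.
All ingroup taxa share the derived state 'yes' for webbed digits; it defines the ingroup but does not resolve relationships within it.
Most parsimonious ingroup topology: ((((Stenoma,Zygaria),Cyanops),Ornithella),Xiphyx).
Stenoma and Zygaria form a cherry on this tree, so they are sister taxa.

Zygaria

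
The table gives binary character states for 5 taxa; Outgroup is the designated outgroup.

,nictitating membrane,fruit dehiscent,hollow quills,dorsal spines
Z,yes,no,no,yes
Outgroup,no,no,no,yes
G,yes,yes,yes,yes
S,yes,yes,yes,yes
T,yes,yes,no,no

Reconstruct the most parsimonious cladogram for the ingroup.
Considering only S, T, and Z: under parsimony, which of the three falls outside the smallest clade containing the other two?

Z

Character polarity is set by the outgroup: the derived state is whichever differs from the outgroup's state, so for dorsal spines the derived state is 'no', and for the remaining characters it is 'yes'.
All ingroup taxa share the derived state 'yes' for nictitating membrane; it defines the ingroup but does not resolve relationships within it.
fruit dehiscent (derived state 'yes') is shared by G, S, and T — a synapomorphy uniting that clade.
hollow quills (derived state 'yes') is shared by G and S — a synapomorphy uniting that clade.
dorsal spines: derived state 'no' in T only — an autapomorphy, so it tells us nothing about relationships among taxa.
Most parsimonious ingroup topology: (((S,G),T),Z).
S and T share a more recent common ancestor with each other than either does with Z, so Z is the least closely related of the three.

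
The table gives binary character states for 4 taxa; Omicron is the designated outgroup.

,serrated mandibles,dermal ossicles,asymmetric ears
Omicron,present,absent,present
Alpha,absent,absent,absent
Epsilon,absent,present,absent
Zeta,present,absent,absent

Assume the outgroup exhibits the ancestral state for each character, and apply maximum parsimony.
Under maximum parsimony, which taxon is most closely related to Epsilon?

Character polarity is set by the outgroup: the derived state is whichever differs from the outgroup's state, so for serrated mandibles, asymmetric ears the derived state is 'absent', and for the remaining characters it is 'present'.
serrated mandibles: derived state 'absent' in Alpha and Epsilon only — synapomorphy for {Alpha, Epsilon}.
dermal ossicles: derived state 'present' in Epsilon only — an autapomorphy, so it tells us nothing about relationships among taxa.
asymmetric ears (derived state 'absent') is shared by all ingroup taxa — unites the whole ingroup.
Most parsimonious ingroup topology: ((Alpha,Epsilon),Zeta).
Epsilon and Alpha form a cherry on this tree, so they are sister taxa.

Alpha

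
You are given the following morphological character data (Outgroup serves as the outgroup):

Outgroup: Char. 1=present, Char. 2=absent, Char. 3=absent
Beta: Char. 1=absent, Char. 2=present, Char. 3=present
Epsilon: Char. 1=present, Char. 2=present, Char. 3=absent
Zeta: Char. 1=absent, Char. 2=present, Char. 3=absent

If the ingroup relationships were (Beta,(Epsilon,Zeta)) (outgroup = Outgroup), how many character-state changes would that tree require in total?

Map each character onto (Beta,(Epsilon,Zeta)) (rooted by Outgroup) and count the minimum state changes it requires (Fitch parsimony):
Char. 1: 2; Char. 2: 1; Char. 3: 1.
Total tree length = 4.

4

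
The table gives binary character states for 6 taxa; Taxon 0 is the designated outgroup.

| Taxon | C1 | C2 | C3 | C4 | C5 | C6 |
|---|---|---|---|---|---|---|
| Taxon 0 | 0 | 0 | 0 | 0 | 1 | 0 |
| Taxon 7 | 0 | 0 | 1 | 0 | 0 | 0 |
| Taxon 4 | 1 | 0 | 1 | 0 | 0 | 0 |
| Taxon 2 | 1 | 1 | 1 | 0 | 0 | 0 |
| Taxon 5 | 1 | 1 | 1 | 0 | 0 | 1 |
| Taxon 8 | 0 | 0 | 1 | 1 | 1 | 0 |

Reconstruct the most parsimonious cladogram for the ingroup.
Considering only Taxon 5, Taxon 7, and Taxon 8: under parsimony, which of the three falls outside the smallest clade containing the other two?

Taxon 8

Character polarity is set by the outgroup: the derived state is whichever differs from the outgroup's state, so for C5 the derived state is '0', and for the remaining characters it is '1'.
C1 (derived state '1') is shared by Taxon 2, Taxon 4, and Taxon 5 — a synapomorphy uniting that clade.
C2 (derived state '1') is shared by Taxon 2 and Taxon 5 — a synapomorphy uniting that clade.
All ingroup taxa share the derived state '1' for C3; it defines the ingroup but does not resolve relationships within it.
C4 (derived state '1') is unique to Taxon 8 (autapomorphy; uninformative for grouping).
C5: derived state '0' in Taxon 2, Taxon 4, Taxon 5, and Taxon 7 only — synapomorphy for {Taxon 2, Taxon 4, Taxon 5, Taxon 7}.
C6 (derived state '1') is unique to Taxon 5 (autapomorphy; uninformative for grouping).
Most parsimonious ingroup topology: ((Taxon 7,(Taxon 4,(Taxon 2,Taxon 5))),Taxon 8).
Taxon 5 and Taxon 7 share a more recent common ancestor with each other than either does with Taxon 8, so Taxon 8 is the least closely related of the three.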